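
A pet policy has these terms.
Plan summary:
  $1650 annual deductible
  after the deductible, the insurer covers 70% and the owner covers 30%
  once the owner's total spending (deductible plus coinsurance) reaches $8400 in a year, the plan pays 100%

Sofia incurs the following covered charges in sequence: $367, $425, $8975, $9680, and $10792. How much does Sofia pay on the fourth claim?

$2904

#1 ($367): all of it applies to the deductible. Owner owes $367 (running OOP $367).
#2 ($425): entire amount goes to the deductible. Owner owes $425 (running OOP $792).
#3 ($8975): deductible takes $858, $8117 remains; 30% of $8117 = $2435.10. Owner owes $3293.10 (running OOP $4085.10).
#4 ($9680): 30% coinsurance on $9680 = $2904. Owner owes $2904 (running OOP $6989.10).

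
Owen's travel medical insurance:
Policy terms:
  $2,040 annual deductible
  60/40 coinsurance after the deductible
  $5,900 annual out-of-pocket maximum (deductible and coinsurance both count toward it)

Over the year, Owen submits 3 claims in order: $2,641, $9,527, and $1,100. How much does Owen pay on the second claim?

Claim 1 ($2,641): $2,040 finishes the deductible; $601 goes to coinsurance; 40% of $601 = $240.40. Traveler pays $2,280.40; OOP now $2,280.40.
Claim 2 ($9,527): deductible already satisfied, so traveler's share is 40% × $9,527 = $3,810.80. That would push OOP to $6,091.20, over the $5,900 cap, so traveler pays $5,900 − $2,280.40 = $3,619.60.

$3,619.60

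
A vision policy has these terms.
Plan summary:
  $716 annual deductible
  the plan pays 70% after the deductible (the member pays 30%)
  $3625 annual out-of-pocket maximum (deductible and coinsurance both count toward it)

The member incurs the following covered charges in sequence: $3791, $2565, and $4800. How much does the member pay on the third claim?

$1217

#1 ($3791): $716 finishes the deductible; $3075 goes to coinsurance; member's 30% is $922.50. Member owes $1638.50 (running OOP $1638.50).
#2 ($2565): deductible already satisfied, so member's share is 30% × $2565 = $769.50. Member pays $769.50; OOP now $2408.
#3 ($4800): deductible met; 30% of $4800 = $1440. OOP would hit $3848 > $3625, so the cap limits the member to $3625 − $2408 = $1217.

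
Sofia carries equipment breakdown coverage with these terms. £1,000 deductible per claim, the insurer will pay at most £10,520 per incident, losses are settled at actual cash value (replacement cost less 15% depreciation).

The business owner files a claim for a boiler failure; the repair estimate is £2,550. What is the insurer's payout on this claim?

Actual cash value after 15% depreciation: £2,550 × 85% = £2,167.50.
Less the £1,000 deductible: £2,167.50 − £1,000 = £1,167.50.
£1,167.50 is within the £10,520 limit, so the insurer pays £1,167.50.

£1,167.50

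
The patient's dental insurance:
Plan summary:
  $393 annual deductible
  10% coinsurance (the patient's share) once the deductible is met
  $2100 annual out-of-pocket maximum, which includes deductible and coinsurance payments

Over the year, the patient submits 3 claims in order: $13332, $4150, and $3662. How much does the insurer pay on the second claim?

Claim 1 — $13332: $393 to deductible, leaving $12939; 10% of $12939 = $1293.90. Patient pays $1686.90; OOP now $1686.90. Insurer: $13332 − $1686.90 = $11645.10.
Claim 2 — $4150: 10% coinsurance on $4150 = $415. OOP would hit $2101.90 > $2100, so the cap limits the patient to $2100 − $1686.90 = $413.10. Insurer: $4150 − $413.10 = $3736.90.

$3736.90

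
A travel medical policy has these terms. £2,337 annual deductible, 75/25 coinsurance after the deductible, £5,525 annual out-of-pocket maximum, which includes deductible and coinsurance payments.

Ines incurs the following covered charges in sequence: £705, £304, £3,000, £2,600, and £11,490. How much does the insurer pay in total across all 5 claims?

£12,574

#1 (£705): all of it applies to the deductible. Cost to traveler: £705. OOP to date £705. Plan pays £705 − £705 = £0.
#2 (£304): all of it applies to the deductible. Cost to traveler: £304. OOP to date £1,009. Insurer: £304 − £304 = £0.
#3 (£3,000): £1,328 finishes the deductible; £1,672 goes to coinsurance; 25% of £1,672 = £418. Cost to traveler: £1,746. OOP to date £2,755. Plan pays £3,000 − £1,746 = £1,254.
#4 (£2,600): deductible met; 25% of £2,600 = £650. Traveler pays £650; OOP now £3,405. Plan pays £2,600 − £650 = £1,950.
#5 (£11,490): 25% coinsurance on £11,490 = £2,872.50. That would push OOP to £6,277.50, over the £5,525 cap, so traveler pays £5,525 − £3,405 = £2,120. Insurer: £11,490 − £2,120 = £9,370.
Insurer total = bills − traveler's total = £18,099 − £5,525 = £12,574.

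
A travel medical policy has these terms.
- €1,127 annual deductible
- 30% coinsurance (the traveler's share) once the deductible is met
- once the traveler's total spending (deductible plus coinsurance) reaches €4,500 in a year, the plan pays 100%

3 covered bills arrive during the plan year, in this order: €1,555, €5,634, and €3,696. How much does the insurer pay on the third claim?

€2,587.20

Claim 1 (€1,555): deductible takes €1,127, €428 remains; 30% of €428 = €128.40. Cost to traveler: €1,255.40. OOP to date €1,255.40. Plan pays €1,555 − €1,255.40 = €299.60.
Claim 2 (€5,634): deductible met; 30% of €5,634 = €1,690.20. Cost to traveler: €1,690.20. OOP to date €2,945.60. Insurer: €5,634 − €1,690.20 = €3,943.80.
Claim 3 (€3,696): deductible already satisfied, so traveler's share is 30% × €3,696 = €1,108.80. Traveler owes €1,108.80 (running OOP €4,054.40). Insurer: €3,696 − €1,108.80 = €2,587.20.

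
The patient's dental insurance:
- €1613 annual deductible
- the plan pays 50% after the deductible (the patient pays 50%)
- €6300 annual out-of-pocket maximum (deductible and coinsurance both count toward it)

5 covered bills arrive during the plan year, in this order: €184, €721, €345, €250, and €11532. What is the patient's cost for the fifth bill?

Bill 1, €184: fully absorbed by the deductible. Cost to patient: €184. OOP to date €184.
Bill 2, €721: all of it applies to the deductible. Cost to patient: €721. OOP to date €905.
Bill 3, €345: entire amount goes to the deductible. Cost to patient: €345. OOP to date €1250.
Bill 4, €250: entire amount goes to the deductible. Patient owes €250 (running OOP €1500).
Bill 5, €11532: €113 to deductible, leaving €11419; 50% of €11419 = €5709.50. Claim cost before the cap: €113 + €5709.50 = €5822.50. Adding that to €1500 gives €7322.50, past the €6300 cap; patient pays only €6300 − €1500 = €4800.

€4800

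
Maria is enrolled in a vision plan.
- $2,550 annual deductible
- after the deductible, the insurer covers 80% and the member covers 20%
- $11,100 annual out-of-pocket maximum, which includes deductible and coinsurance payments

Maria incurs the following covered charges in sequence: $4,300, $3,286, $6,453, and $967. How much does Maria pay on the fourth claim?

#1 ($4,300): $2,550 finishes the deductible; $1,750 goes to coinsurance; member's 20% is $350. Cost to member: $2,900. OOP to date $2,900.
#2 ($3,286): deductible already satisfied, so member's share is 20% × $3,286 = $657.20. Cost to member: $657.20. OOP to date $3,557.20.
#3 ($6,453): deductible met; 20% of $6,453 = $1,290.60. Cost to member: $1,290.60. OOP to date $4,847.80.
#4 ($967): deductible met; 20% of $967 = $193.40. Cost to member: $193.40. OOP to date $5,041.20.

$193.40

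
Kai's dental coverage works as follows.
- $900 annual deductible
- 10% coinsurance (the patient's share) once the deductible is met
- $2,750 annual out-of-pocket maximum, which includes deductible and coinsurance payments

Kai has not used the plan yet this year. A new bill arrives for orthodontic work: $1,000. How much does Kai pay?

$910

The full $900 deductible is still open; $900 of this bill applies to it.
That leaves $1,000 − $900 = $100 for coinsurance.
Patient's 10% share of $100 is $10.
So the patient owes $900 + $10 = $910 before any cap.
Year-to-date out-of-pocket becomes $0 + $910 = $910, still under the $2,750 maximum, so no cap applies.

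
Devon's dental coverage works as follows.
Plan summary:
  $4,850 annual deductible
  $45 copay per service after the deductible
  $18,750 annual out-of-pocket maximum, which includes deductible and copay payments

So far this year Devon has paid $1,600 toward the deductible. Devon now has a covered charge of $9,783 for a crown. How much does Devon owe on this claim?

$3,295

Remaining deductible: $4,850 − $1,600 = $3,250.
The remaining $6,533 (= $9,783 − $3,250) moves to the copay.
Copay on this service: $45.
Patient responsibility before any cap: $3,250 + $45 = $3,295.
Year-to-date out-of-pocket becomes $1,600 + $3,295 = $4,895, still under the $18,750 maximum, so no cap applies.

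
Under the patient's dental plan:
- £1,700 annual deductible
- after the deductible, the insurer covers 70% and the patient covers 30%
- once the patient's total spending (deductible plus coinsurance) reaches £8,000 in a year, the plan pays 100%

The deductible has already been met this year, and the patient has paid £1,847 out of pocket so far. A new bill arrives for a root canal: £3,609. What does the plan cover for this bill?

£2,526.30

The deductible is already satisfied, so the full bill goes to coinsurance.
Patient's 30% share of £3,609 is £1,082.70.
Year-to-date out-of-pocket becomes £1,847 + £1,082.70 = £2,929.70, still under the £8,000 maximum, so no cap applies.
The insurer covers the remainder: £3,609 − £1,082.70 = £2,526.30.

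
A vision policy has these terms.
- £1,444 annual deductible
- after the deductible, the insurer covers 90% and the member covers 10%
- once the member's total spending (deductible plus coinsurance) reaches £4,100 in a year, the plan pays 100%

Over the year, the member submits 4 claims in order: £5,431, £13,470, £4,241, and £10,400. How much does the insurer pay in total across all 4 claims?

£29,442

Claim 1 — £5,431: deductible takes £1,444, £3,987 remains; coinsurance £3,987 × 10% = £398.70. Cost to member: £1,842.70. OOP to date £1,842.70. Plan pays £5,431 − £1,842.70 = £3,588.30.
Claim 2 — £13,470: deductible met; 10% of £13,470 = £1,347. Member owes £1,347 (running OOP £3,189.70). Insurer: £13,470 − £1,347 = £12,123.
Claim 3 — £4,241: deductible already satisfied, so member's share is 10% × £4,241 = £424.10. Member owes £424.10 (running OOP £3,613.80). Insurer: £4,241 − £424.10 = £3,816.90.
Claim 4 — £10,400: deductible already satisfied, so member's share is 10% × £10,400 = £1,040. Adding that to £3,613.80 gives £4,653.80, past the £4,100 cap; member pays only £4,100 − £3,613.80 = £486.20. Insurer: £10,400 − £486.20 = £9,913.80.
Insurer total: £3,588.30 + £12,123 + £3,816.90 + £9,913.80 = £29,442.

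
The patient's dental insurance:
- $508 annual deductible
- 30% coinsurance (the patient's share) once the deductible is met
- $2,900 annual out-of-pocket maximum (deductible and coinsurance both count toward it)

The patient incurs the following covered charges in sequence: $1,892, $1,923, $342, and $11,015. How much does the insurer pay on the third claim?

$239.40

Claim 1 ($1,892): $508 finishes the deductible; $1,384 goes to coinsurance; coinsurance $1,384 × 30% = $415.20. Patient pays $923.20; OOP now $923.20. Insurer: $1,892 − $923.20 = $968.80.
Claim 2 ($1,923): 30% coinsurance on $1,923 = $576.90. Patient owes $576.90 (running OOP $1,500.10). Plan pays $1,923 − $576.90 = $1,346.10.
Claim 3 ($342): deductible met; 30% of $342 = $102.60. Cost to patient: $102.60. OOP to date $1,602.70. Insurer: $342 − $102.60 = $239.40.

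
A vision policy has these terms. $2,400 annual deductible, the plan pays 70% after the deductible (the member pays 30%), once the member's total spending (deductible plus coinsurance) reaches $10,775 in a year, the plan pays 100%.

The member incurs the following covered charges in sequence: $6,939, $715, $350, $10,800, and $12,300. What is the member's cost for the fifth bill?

#1 ($6,939): deductible takes $2,400, $4,539 remains; member's 30% is $1,361.70. Cost to member: $3,761.70. OOP to date $3,761.70.
#2 ($715): 30% coinsurance on $715 = $214.50. Member pays $214.50; OOP now $3,976.20.
#3 ($350): 30% coinsurance on $350 = $105. Member pays $105; OOP now $4,081.20.
#4 ($10,800): deductible already satisfied, so member's share is 30% × $10,800 = $3,240. Member owes $3,240 (running OOP $7,321.20).
#5 ($12,300): deductible already satisfied, so member's share is 30% × $12,300 = $3,690. OOP would hit $11,011.20 > $10,775, so the cap limits the member to $10,775 − $7,321.20 = $3,453.80.

$3,453.80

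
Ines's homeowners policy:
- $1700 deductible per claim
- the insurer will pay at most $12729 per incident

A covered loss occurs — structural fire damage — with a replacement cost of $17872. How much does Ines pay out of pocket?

Subtract the deductible: $17872 − $1700 = $16172.
Since $16172 > $12729, the payout is capped at $12729.
Out of pocket: $17872 − $12729 = $5143.

$5143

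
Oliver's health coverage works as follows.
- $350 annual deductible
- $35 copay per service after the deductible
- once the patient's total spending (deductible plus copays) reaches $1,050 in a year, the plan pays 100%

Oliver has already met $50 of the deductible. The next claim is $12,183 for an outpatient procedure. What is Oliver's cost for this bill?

$335

$50 of the $350 deductible is already met, leaving $300.
After the $300 deductible portion, $12,183 − $300 = $11,883 is subject to the copay.
Copay on this service: $35.
Patient responsibility before any cap: $300 + $35 = $335.
Cumulative spending $50 + $335 = $385 stays under the $1,050 maximum.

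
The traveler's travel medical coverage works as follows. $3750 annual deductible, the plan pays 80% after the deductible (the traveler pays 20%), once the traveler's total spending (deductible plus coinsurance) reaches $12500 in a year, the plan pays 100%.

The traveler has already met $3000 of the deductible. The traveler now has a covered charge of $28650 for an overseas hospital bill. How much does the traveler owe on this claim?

$6330

Remaining deductible: $3750 − $3000 = $750.
The remaining $27900 (= $28650 − $750) moves to coinsurance.
Coinsurance: $27900 × 20% = $5580.
So the traveler owes $750 + $5580 = $6330 before any cap.
Cumulative spending $3000 + $6330 = $9330 stays under the $12500 maximum.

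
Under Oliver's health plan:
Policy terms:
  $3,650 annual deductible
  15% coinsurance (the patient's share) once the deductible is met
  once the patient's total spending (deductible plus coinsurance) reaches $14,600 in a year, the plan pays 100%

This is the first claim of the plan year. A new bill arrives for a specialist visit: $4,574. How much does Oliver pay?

$3,788.60

The full $3,650 deductible is still open; $3,650 of this bill applies to it.
That leaves $4,574 − $3,650 = $924 for coinsurance.
Coinsurance: $924 × 15% = $138.60.
That puts the patient's cost at $3,650 + $138.60 = $3,788.60 before any cap.
Cumulative spending $0 + $3,788.60 = $3,788.60 stays under the $14,600 maximum.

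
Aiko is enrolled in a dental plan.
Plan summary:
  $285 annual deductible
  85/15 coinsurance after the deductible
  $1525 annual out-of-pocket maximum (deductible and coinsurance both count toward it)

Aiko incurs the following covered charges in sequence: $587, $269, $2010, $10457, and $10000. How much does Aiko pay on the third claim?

Bill 1, $587: $285 finishes the deductible; $302 goes to coinsurance; patient's 15% is $45.30. Patient pays $330.30; OOP now $330.30.
Bill 2, $269: 15% coinsurance on $269 = $40.35. Patient owes $40.35 (running OOP $370.65).
Bill 3, $2010: deductible met; 15% of $2010 = $301.50. Patient owes $301.50 (running OOP $672.15).

$301.50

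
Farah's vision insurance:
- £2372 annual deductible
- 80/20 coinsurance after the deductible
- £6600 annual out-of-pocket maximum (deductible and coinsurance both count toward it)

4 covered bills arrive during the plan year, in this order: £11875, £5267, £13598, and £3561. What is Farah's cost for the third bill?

Claim 1 — £11875: £2372 to deductible, leaving £9503; member's 20% is £1900.60. Member pays £4272.60; OOP now £4272.60.
Claim 2 — £5267: deductible met; 20% of £5267 = £1053.40. Member pays £1053.40; OOP now £5326.
Claim 3 — £13598: deductible already satisfied, so member's share is 20% × £13598 = £2719.60. OOP would hit £8045.60 > £6600, so the cap limits the member to £6600 − £5326 = £1274.

£1274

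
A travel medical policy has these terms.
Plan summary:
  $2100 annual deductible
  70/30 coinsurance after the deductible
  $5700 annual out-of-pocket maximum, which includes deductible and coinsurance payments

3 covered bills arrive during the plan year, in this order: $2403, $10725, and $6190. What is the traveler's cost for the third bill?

#1 ($2403): deductible takes $2100, $303 remains; coinsurance $303 × 30% = $90.90. Cost to traveler: $2190.90. OOP to date $2190.90.
#2 ($10725): deductible met; 30% of $10725 = $3217.50. Traveler pays $3217.50; OOP now $5408.40.
#3 ($6190): 30% coinsurance on $6190 = $1857. Adding that to $5408.40 gives $7265.40, past the $5700 cap; traveler pays only $5700 − $5408.40 = $291.60.

$291.60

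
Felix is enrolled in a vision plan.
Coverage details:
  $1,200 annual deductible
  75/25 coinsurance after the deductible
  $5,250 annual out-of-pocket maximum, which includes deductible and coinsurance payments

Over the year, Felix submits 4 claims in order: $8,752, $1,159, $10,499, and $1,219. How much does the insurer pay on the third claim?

$8,626.75

Bill 1, $8,752: $1,200 to deductible, leaving $7,552; coinsurance $7,552 × 25% = $1,888. Cost to member: $3,088. OOP to date $3,088. Plan pays $8,752 − $3,088 = $5,664.
Bill 2, $1,159: 25% coinsurance on $1,159 = $289.75. Member owes $289.75 (running OOP $3,377.75). Plan pays $1,159 − $289.75 = $869.25.
Bill 3, $10,499: deductible already satisfied, so member's share is 25% × $10,499 = $2,624.75. Adding that to $3,377.75 gives $6,002.50, past the $5,250 cap; member pays only $5,250 − $3,377.75 = $1,872.25. Plan pays $10,499 − $1,872.25 = $8,626.75.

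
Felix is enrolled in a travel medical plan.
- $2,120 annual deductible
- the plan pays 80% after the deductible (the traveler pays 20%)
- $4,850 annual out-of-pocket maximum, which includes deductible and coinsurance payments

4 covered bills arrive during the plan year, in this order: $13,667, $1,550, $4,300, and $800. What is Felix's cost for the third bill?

$110.60

Bill 1, $13,667: $2,120 finishes the deductible; $11,547 goes to coinsurance; coinsurance $11,547 × 20% = $2,309.40. Traveler owes $4,429.40 (running OOP $4,429.40).
Bill 2, $1,550: deductible already satisfied, so traveler's share is 20% × $1,550 = $310. Cost to traveler: $310. OOP to date $4,739.40.
Bill 3, $4,300: deductible already satisfied, so traveler's share is 20% × $4,300 = $860. Adding that to $4,739.40 gives $5,599.40, past the $4,850 cap; traveler pays only $4,850 − $4,739.40 = $110.60.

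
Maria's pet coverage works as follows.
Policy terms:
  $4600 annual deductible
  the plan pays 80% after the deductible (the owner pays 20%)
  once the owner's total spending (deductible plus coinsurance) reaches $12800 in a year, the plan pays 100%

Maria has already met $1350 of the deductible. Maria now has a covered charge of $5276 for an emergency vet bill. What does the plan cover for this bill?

Deductible still to meet: $4600 − $1350 = $3250.
After the $3250 deductible portion, $5276 − $3250 = $2026 is subject to coinsurance.
Coinsurance: $2026 × 20% = $405.20.
So the owner owes $3250 + $405.20 = $3655.20 before any cap.
Total out-of-pocket so far would be $1350 + $3655.20 = $5005.20, below the $12800 cap — no reduction.
The insurer covers the remainder: $5276 − $3655.20 = $1620.80.

$1620.80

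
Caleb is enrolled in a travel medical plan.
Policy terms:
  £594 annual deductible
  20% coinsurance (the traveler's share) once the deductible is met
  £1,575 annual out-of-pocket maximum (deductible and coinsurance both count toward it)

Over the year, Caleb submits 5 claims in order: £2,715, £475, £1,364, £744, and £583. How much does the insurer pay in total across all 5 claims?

£4,306

Bill 1, £2,715: £594 to deductible, leaving £2,121; coinsurance £2,121 × 20% = £424.20. Traveler owes £1,018.20 (running OOP £1,018.20). Plan pays £2,715 − £1,018.20 = £1,696.80.
Bill 2, £475: deductible already satisfied, so traveler's share is 20% × £475 = £95. Cost to traveler: £95. OOP to date £1,113.20. Plan pays £475 − £95 = £380.
Bill 3, £1,364: deductible met; 20% of £1,364 = £272.80. Cost to traveler: £272.80. OOP to date £1,386. Insurer: £1,364 − £272.80 = £1,091.20.
Bill 4, £744: deductible already satisfied, so traveler's share is 20% × £744 = £148.80. Cost to traveler: £148.80. OOP to date £1,534.80. Plan pays £744 − £148.80 = £595.20.
Bill 5, £583: deductible met; 20% of £583 = £116.60. Adding that to £1,534.80 gives £1,651.40, past the £1,575 cap; traveler pays only £1,575 − £1,534.80 = £40.20. Plan pays £583 − £40.20 = £542.80.
Insurer total = bills − traveler's total = £5,881 − £1,575 = £4,306.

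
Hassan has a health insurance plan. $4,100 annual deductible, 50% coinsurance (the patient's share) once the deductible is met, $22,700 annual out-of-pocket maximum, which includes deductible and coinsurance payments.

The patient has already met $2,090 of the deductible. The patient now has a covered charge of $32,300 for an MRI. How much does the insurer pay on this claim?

$15,145

Deductible still to meet: $4,100 − $2,090 = $2,010.
That leaves $32,300 − $2,010 = $30,290 for coinsurance.
Patient's 50% share of $30,290 is $15,145.
So the patient owes $2,010 + $15,145 = $17,155 before any cap.
Year-to-date out-of-pocket becomes $2,090 + $17,155 = $19,245, still under the $22,700 maximum, so no cap applies.
Insurer pays the balance: $32,300 − $17,155 = $15,145.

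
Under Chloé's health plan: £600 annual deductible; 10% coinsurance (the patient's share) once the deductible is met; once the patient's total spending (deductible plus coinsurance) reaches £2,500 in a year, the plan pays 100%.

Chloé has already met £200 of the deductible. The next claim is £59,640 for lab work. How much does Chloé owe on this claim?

Deductible still to meet: £600 − £200 = £400.
The remaining £59,240 (= £59,640 − £400) moves to coinsurance.
Patient's 10% share of £59,240 is £5,924.
That puts the patient's cost at £400 + £5,924 = £6,324 before any cap.
Adding £6,324 to the £200 already spent would give £6,524, which exceeds the £2,500 cap; the patient pays just £2,500 − £200 = £2,300.

£2,300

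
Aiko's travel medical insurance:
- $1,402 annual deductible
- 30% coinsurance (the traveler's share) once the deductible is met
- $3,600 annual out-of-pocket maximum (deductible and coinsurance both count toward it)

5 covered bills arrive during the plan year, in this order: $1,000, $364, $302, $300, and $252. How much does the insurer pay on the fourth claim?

$210

Bill 1, $1,000: all of it applies to the deductible. Traveler pays $1,000; OOP now $1,000. Plan pays $1,000 − $1,000 = $0.
Bill 2, $364: all of it applies to the deductible. Traveler pays $364; OOP now $1,364. Plan pays $364 − $364 = $0.
Bill 3, $302: $38 finishes the deductible; $264 goes to coinsurance; 30% of $264 = $79.20. Cost to traveler: $117.20. OOP to date $1,481.20. Plan pays $302 − $117.20 = $184.80.
Bill 4, $300: 30% coinsurance on $300 = $90. Traveler owes $90 (running OOP $1,571.20). Plan pays $300 − $90 = $210.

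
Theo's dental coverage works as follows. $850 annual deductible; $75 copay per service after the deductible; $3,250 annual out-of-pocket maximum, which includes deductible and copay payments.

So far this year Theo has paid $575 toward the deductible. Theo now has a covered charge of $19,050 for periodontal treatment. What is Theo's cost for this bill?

$350

Deductible still to meet: $850 − $575 = $275.
After the $275 deductible portion, $19,050 − $275 = $18,775 is subject to the copay.
Copay on this service: $75.
So the patient owes $275 + $75 = $350 before any cap.
Total out-of-pocket so far would be $575 + $350 = $925, below the $3,250 cap — no reduction.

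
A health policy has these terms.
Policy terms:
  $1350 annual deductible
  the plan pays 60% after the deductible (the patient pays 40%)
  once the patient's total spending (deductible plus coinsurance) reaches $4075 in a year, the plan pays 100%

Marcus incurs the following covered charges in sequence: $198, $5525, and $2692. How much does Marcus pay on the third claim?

#1 ($198): fully absorbed by the deductible. Patient pays $198; OOP now $198.
#2 ($5525): $1152 to deductible, leaving $4373; 40% of $4373 = $1749.20. Patient owes $2901.20 (running OOP $3099.20).
#3 ($2692): deductible already satisfied, so patient's share is 40% × $2692 = $1076.80. OOP would hit $4176 > $4075, so the cap limits the patient to $4075 − $3099.20 = $975.80.

$975.80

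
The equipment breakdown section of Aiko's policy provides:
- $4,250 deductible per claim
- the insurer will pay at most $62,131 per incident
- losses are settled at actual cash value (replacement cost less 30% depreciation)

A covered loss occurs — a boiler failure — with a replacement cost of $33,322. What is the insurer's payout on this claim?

Depreciate 30%: the covered value is $33,322 × 0.7 = $23,325.40.
Less the $4,250 deductible: $23,325.40 − $4,250 = $19,075.40.
That's under the $62,131 cap, so the insurer reimburses the full $19,075.40.

$19,075.40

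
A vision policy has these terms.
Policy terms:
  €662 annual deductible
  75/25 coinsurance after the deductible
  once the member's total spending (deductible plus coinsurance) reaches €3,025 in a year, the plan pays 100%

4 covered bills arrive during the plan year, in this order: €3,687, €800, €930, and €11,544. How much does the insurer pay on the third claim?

#1 (€3,687): €662 finishes the deductible; €3,025 goes to coinsurance; coinsurance €3,025 × 25% = €756.25. Cost to member: €1,418.25. OOP to date €1,418.25. Insurer: €3,687 − €1,418.25 = €2,268.75.
#2 (€800): deductible already satisfied, so member's share is 25% × €800 = €200. Member pays €200; OOP now €1,618.25. Plan pays €800 − €200 = €600.
#3 (€930): deductible met; 25% of €930 = €232.50. Member owes €232.50 (running OOP €1,850.75). Plan pays €930 − €232.50 = €697.50.

€697.50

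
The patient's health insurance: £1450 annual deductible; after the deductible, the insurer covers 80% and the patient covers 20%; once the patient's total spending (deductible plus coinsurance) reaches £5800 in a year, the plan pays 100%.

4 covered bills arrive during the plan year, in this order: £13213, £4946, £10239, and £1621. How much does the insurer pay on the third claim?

#1 (£13213): £1450 finishes the deductible; £11763 goes to coinsurance; coinsurance £11763 × 20% = £2352.60. Patient pays £3802.60; OOP now £3802.60. Insurer: £13213 − £3802.60 = £9410.40.
#2 (£4946): deductible already satisfied, so patient's share is 20% × £4946 = £989.20. Patient pays £989.20; OOP now £4791.80. Plan pays £4946 − £989.20 = £3956.80.
#3 (£10239): 20% coinsurance on £10239 = £2047.80. Adding that to £4791.80 gives £6839.60, past the £5800 cap; patient pays only £5800 − £4791.80 = £1008.20. Insurer: £10239 − £1008.20 = £9230.80.

£9230.80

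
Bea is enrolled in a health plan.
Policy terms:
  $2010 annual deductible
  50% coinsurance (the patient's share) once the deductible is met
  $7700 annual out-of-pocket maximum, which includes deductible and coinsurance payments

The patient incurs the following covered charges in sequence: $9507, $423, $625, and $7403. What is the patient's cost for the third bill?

$312.50

Claim 1 — $9507: deductible takes $2010, $7497 remains; coinsurance $7497 × 50% = $3748.50. Cost to patient: $5758.50. OOP to date $5758.50.
Claim 2 — $423: 50% coinsurance on $423 = $211.50. Patient pays $211.50; OOP now $5970.
Claim 3 — $625: 50% coinsurance on $625 = $312.50. Cost to patient: $312.50. OOP to date $6282.50.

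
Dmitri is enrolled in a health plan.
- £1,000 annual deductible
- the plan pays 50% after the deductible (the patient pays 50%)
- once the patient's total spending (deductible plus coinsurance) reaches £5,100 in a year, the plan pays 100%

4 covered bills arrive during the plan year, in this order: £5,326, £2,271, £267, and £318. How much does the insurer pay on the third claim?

Claim 1 (£5,326): £1,000 finishes the deductible; £4,326 goes to coinsurance; 50% of £4,326 = £2,163. Patient owes £3,163 (running OOP £3,163). Plan pays £5,326 − £3,163 = £2,163.
Claim 2 (£2,271): 50% coinsurance on £2,271 = £1,135.50. Patient owes £1,135.50 (running OOP £4,298.50). Plan pays £2,271 − £1,135.50 = £1,135.50.
Claim 3 (£267): deductible already satisfied, so patient's share is 50% × £267 = £133.50. Patient pays £133.50; OOP now £4,432. Insurer: £267 − £133.50 = £133.50.

£133.50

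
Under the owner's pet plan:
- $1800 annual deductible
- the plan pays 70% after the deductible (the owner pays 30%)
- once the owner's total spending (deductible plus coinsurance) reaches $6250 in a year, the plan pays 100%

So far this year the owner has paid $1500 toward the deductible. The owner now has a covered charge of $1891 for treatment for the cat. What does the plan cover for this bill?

$1500 of the $1800 deductible is already met, leaving $300.
That leaves $1891 − $300 = $1591 for coinsurance.
30% of $1591 = $477.30 falls to the owner.
So the owner owes $300 + $477.30 = $777.30 before any cap.
Total out-of-pocket so far would be $1500 + $777.30 = $2277.30, below the $6250 cap — no reduction.
The insurer covers the remainder: $1891 − $777.30 = $1113.70.

$1113.70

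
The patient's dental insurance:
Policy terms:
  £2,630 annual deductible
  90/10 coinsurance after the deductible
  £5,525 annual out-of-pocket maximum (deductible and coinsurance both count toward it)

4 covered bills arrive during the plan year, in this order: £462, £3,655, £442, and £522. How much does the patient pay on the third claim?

#1 (£462): entire amount goes to the deductible. Patient pays £462; OOP now £462.
#2 (£3,655): £2,168 finishes the deductible; £1,487 goes to coinsurance; coinsurance £1,487 × 10% = £148.70. Cost to patient: £2,316.70. OOP to date £2,778.70.
#3 (£442): deductible already satisfied, so patient's share is 10% × £442 = £44.20. Patient pays £44.20; OOP now £2,822.90.

£44.20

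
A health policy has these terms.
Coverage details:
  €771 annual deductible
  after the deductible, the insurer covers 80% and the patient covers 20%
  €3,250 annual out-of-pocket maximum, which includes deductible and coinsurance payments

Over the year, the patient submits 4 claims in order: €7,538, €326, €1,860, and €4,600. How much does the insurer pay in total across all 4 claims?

Bill 1, €7,538: deductible takes €771, €6,767 remains; coinsurance €6,767 × 20% = €1,353.40. Patient pays €2,124.40; OOP now €2,124.40. Plan pays €7,538 − €2,124.40 = €5,413.60.
Bill 2, €326: deductible met; 20% of €326 = €65.20. Patient pays €65.20; OOP now €2,189.60. Plan pays €326 − €65.20 = €260.80.
Bill 3, €1,860: deductible already satisfied, so patient's share is 20% × €1,860 = €372. Patient owes €372 (running OOP €2,561.60). Insurer: €1,860 − €372 = €1,488.
Bill 4, €4,600: deductible already satisfied, so patient's share is 20% × €4,600 = €920. That would push OOP to €3,481.60, over the €3,250 cap, so patient pays €3,250 − €2,561.60 = €688.40. Plan pays €4,600 − €688.40 = €3,911.60.
Insurer total: €5,413.60 + €260.80 + €1,488 + €3,911.60 = €11,074.

€11,074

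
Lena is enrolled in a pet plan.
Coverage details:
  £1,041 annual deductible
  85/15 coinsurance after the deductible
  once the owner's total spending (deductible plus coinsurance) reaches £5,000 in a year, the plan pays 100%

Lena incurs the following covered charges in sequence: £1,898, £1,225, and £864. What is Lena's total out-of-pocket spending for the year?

Claim 1 (£1,898): £1,041 to deductible, leaving £857; coinsurance £857 × 15% = £128.55. Cost to owner: £1,169.55. OOP to date £1,169.55.
Claim 2 (£1,225): deductible already satisfied, so owner's share is 15% × £1,225 = £183.75. Cost to owner: £183.75. OOP to date £1,353.30.
Claim 3 (£864): deductible already satisfied, so owner's share is 15% × £864 = £129.60. Cost to owner: £129.60. OOP to date £1,482.90.
Summing the owner's payments: £1,169.55 + £183.75 + £129.60 = £1,482.90.

£1,482.90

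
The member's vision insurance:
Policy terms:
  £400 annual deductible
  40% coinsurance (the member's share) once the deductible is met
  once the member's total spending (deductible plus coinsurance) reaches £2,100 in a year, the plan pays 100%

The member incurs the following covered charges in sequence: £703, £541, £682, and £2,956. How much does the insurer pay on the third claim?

£409.20

Bill 1, £703: deductible takes £400, £303 remains; coinsurance £303 × 40% = £121.20. Member pays £521.20; OOP now £521.20. Insurer: £703 − £521.20 = £181.80.
Bill 2, £541: deductible already satisfied, so member's share is 40% × £541 = £216.40. Cost to member: £216.40. OOP to date £737.60. Insurer: £541 − £216.40 = £324.60.
Bill 3, £682: 40% coinsurance on £682 = £272.80. Member owes £272.80 (running OOP £1,010.40). Plan pays £682 − £272.80 = £409.20.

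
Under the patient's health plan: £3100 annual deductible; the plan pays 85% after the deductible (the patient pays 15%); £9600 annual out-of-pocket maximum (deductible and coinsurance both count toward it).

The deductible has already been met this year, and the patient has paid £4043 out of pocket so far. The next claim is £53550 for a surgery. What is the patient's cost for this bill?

£5557

With the deductible met, the entire £53550 is subject to coinsurance.
Coinsurance: £53550 × 15% = £8032.50.
That would bring total out-of-pocket to £12075.50, past the £9600 cap. The patient is capped at £9600 − £4043 = £5557 on this claim.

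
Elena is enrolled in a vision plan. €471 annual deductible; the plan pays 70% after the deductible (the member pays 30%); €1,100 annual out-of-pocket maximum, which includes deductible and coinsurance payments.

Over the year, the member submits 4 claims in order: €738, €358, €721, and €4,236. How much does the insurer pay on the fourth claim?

Claim 1 — €738: €471 finishes the deductible; €267 goes to coinsurance; member's 30% is €80.10. Member owes €551.10 (running OOP €551.10). Insurer: €738 − €551.10 = €186.90.
Claim 2 — €358: deductible already satisfied, so member's share is 30% × €358 = €107.40. Member owes €107.40 (running OOP €658.50). Insurer: €358 − €107.40 = €250.60.
Claim 3 — €721: 30% coinsurance on €721 = €216.30. Cost to member: €216.30. OOP to date €874.80. Plan pays €721 − €216.30 = €504.70.
Claim 4 — €4,236: 30% coinsurance on €4,236 = €1,270.80. Adding that to €874.80 gives €2,145.60, past the €1,100 cap; member pays only €1,100 − €874.80 = €225.20. Insurer: €4,236 − €225.20 = €4,010.80.

€4,010.80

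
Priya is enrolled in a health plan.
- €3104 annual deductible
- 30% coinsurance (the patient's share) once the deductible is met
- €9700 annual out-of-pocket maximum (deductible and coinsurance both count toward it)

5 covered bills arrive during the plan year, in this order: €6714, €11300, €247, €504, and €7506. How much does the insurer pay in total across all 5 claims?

Claim 1 (€6714): €3104 finishes the deductible; €3610 goes to coinsurance; patient's 30% is €1083. Cost to patient: €4187. OOP to date €4187. Insurer: €6714 − €4187 = €2527.
Claim 2 (€11300): deductible already satisfied, so patient's share is 30% × €11300 = €3390. Patient pays €3390; OOP now €7577. Plan pays €11300 − €3390 = €7910.
Claim 3 (€247): deductible already satisfied, so patient's share is 30% × €247 = €74.10. Patient pays €74.10; OOP now €7651.10. Plan pays €247 − €74.10 = €172.90.
Claim 4 (€504): deductible already satisfied, so patient's share is 30% × €504 = €151.20. Patient pays €151.20; OOP now €7802.30. Insurer: €504 − €151.20 = €352.80.
Claim 5 (€7506): 30% coinsurance on €7506 = €2251.80. That would push OOP to €10054.10, over the €9700 cap, so patient pays €9700 − €7802.30 = €1897.70. Plan pays €7506 − €1897.70 = €5608.30.
Insurer total = bills − patient's total = €26271 − €9700 = €16571.

€16571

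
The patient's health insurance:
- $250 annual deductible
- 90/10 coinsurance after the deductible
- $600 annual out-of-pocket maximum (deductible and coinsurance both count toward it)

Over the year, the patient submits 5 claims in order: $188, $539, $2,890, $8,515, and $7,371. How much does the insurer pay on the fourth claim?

Claim 1 — $188: entire amount goes to the deductible. Patient pays $188; OOP now $188. Insurer: $188 − $188 = $0.
Claim 2 — $539: $62 finishes the deductible; $477 goes to coinsurance; 10% of $477 = $47.70. Patient pays $109.70; OOP now $297.70. Insurer: $539 − $109.70 = $429.30.
Claim 3 — $2,890: deductible already satisfied, so patient's share is 10% × $2,890 = $289. Patient pays $289; OOP now $586.70. Plan pays $2,890 − $289 = $2,601.
Claim 4 — $8,515: 10% coinsurance on $8,515 = $851.50. That would push OOP to $1,438.20, over the $600 cap, so patient pays $600 − $586.70 = $13.30. Plan pays $8,515 − $13.30 = $8,501.70.

$8,501.70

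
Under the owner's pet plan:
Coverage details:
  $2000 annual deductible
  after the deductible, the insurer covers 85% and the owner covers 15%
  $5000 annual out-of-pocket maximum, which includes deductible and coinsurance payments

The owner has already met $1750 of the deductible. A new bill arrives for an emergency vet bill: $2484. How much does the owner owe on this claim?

Remaining deductible: $2000 − $1750 = $250.
After the $250 deductible portion, $2484 − $250 = $2234 is subject to coinsurance.
15% of $2234 = $335.10 falls to the owner.
Owner responsibility before any cap: $250 + $335.10 = $585.10.
Total out-of-pocket so far would be $1750 + $585.10 = $2335.10, below the $5000 cap — no reduction.

$585.10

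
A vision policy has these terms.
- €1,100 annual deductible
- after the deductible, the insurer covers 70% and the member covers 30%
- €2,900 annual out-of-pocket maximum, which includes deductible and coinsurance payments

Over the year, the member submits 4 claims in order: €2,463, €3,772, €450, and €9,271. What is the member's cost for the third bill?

Claim 1 (€2,463): €1,100 to deductible, leaving €1,363; member's 30% is €408.90. Member pays €1,508.90; OOP now €1,508.90.
Claim 2 (€3,772): deductible already satisfied, so member's share is 30% × €3,772 = €1,131.60. Member pays €1,131.60; OOP now €2,640.50.
Claim 3 (€450): deductible already satisfied, so member's share is 30% × €450 = €135. Member owes €135 (running OOP €2,775.50).

€135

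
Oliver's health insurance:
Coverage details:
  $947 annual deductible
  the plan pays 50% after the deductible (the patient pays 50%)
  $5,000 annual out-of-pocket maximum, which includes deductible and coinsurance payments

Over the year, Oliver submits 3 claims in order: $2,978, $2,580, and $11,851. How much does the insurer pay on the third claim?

Bill 1, $2,978: $947 finishes the deductible; $2,031 goes to coinsurance; 50% of $2,031 = $1,015.50. Cost to patient: $1,962.50. OOP to date $1,962.50. Insurer: $2,978 − $1,962.50 = $1,015.50.
Bill 2, $2,580: deductible met; 50% of $2,580 = $1,290. Patient pays $1,290; OOP now $3,252.50. Insurer: $2,580 − $1,290 = $1,290.
Bill 3, $11,851: 50% coinsurance on $11,851 = $5,925.50. OOP would hit $9,178 > $5,000, so the cap limits the patient to $5,000 − $3,252.50 = $1,747.50. Insurer: $11,851 − $1,747.50 = $10,103.50.

$10,103.50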